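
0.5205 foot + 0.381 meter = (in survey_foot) 1.77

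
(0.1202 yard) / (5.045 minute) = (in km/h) 0.001307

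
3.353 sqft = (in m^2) 0.3115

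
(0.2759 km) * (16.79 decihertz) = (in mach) 1.36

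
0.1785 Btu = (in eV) 1.175e+21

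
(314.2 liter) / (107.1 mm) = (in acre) 0.0007249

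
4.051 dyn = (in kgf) 4.131e-06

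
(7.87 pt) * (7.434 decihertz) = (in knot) 0.004012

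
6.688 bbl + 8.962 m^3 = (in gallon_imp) 2205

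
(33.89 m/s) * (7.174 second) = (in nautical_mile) 0.1313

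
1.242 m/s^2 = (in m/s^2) 1.242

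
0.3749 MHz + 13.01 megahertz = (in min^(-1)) 8.031e+08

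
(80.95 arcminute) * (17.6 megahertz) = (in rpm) 3.958e+06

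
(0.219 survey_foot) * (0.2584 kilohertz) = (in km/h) 62.09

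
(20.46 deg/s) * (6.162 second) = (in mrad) 2200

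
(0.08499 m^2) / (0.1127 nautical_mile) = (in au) 2.722e-15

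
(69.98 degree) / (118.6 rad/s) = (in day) 1.192e-07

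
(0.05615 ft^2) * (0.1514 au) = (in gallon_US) 3.121e+10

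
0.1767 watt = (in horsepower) 0.000237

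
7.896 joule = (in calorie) 1.887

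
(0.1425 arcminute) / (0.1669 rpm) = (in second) 0.002372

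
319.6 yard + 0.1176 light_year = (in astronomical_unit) 7437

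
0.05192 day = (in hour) 1.246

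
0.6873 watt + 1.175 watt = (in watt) 1.862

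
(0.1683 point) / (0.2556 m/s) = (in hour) 6.452e-08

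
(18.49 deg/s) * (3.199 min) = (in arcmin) 2.129e+05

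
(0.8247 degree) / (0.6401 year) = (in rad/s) 7.13e-10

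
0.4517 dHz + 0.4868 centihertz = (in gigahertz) 5.004e-11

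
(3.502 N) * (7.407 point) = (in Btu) 8.673e-06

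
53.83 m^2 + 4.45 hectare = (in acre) 11.01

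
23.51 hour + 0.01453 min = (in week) 0.1399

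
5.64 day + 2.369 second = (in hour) 135.4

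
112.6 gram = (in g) 112.6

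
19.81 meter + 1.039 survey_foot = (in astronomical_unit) 1.345e-10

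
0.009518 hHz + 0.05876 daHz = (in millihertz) 1539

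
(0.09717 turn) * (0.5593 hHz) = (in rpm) 326.1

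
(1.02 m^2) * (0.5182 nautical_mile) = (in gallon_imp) 2.153e+05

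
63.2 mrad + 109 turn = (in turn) 109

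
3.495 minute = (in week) 0.0003467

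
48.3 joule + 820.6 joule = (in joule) 868.9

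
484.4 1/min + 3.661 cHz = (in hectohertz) 0.0811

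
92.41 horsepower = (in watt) 6.891e+04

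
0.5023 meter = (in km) 0.0005023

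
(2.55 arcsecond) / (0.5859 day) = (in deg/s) 1.399e-08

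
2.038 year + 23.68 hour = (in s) 6.436e+07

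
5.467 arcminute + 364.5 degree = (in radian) 6.363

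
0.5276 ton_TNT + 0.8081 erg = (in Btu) 2.092e+06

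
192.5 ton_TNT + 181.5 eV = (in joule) 8.054e+11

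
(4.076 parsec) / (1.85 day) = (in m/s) 7.869e+11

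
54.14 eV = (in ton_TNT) 2.073e-27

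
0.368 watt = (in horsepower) 0.0004935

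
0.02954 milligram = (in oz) 1.042e-06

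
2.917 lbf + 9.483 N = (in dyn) 2.246e+06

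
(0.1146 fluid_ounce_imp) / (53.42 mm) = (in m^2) 6.095e-05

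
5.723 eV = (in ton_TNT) 2.192e-28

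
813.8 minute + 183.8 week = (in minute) 1.854e+06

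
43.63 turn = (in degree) 1.571e+04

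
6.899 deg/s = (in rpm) 1.15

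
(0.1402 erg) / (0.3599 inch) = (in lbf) 3.448e-07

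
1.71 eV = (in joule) 2.74e-19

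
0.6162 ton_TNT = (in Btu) 2.444e+06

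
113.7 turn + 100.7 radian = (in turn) 129.7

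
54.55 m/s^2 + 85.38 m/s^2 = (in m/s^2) 139.9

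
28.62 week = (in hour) 4808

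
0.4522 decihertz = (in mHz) 45.22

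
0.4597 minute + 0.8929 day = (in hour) 21.44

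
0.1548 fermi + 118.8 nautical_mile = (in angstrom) 2.2e+15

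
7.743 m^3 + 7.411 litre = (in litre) 7750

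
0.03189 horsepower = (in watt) 23.78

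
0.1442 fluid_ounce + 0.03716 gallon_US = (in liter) 0.1449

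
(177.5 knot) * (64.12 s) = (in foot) 1.921e+04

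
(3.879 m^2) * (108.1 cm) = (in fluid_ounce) 1.418e+05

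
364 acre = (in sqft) 1.586e+07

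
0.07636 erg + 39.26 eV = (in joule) 7.636e-09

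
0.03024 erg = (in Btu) 2.866e-12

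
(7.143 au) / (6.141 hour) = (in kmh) 1.74e+08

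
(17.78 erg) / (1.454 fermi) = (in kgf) 1.247e+08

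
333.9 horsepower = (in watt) 2.49e+05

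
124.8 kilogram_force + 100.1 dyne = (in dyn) 1.224e+08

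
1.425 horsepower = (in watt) 1063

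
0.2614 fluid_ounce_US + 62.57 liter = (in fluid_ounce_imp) 2202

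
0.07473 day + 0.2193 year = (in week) 11.45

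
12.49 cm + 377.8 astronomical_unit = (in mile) 3.512e+10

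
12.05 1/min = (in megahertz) 2.008e-07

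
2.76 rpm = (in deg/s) 16.56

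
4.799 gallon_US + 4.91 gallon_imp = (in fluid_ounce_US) 1369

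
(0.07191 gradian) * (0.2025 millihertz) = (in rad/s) 2.287e-07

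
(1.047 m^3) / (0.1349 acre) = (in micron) 1918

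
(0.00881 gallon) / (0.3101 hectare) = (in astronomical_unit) 7.189e-20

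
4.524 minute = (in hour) 0.0754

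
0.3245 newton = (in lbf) 0.07295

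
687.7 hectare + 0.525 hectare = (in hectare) 688.2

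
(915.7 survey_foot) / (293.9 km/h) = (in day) 3.957e-05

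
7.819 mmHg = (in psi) 0.1512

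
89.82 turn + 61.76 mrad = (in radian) 564.4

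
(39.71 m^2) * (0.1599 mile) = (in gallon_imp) 2.248e+06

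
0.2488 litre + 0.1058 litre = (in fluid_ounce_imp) 12.48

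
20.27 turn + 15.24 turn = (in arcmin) 7.67e+05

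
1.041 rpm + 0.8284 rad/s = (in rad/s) 0.9374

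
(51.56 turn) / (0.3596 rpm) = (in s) 8603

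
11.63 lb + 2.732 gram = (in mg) 5.278e+06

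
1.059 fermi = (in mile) 6.58e-19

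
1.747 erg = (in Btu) 1.656e-10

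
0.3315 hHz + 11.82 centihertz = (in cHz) 3327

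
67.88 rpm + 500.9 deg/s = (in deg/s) 908.2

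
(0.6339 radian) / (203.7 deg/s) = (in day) 2.064e-06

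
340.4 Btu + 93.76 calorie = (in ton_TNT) 8.593e-05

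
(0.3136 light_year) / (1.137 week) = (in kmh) 1.553e+10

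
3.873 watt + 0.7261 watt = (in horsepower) 0.006167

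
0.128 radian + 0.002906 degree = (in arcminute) 440.2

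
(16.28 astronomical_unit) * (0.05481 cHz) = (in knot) 2.595e+09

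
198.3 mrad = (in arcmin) 681.7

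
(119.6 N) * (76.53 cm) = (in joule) 91.53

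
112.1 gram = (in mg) 1.121e+05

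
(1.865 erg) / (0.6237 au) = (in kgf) 2.038e-19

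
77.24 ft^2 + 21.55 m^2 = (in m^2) 28.73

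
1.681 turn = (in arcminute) 3.631e+04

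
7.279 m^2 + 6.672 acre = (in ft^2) 2.907e+05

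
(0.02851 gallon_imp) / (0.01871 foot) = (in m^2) 0.02273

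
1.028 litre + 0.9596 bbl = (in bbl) 0.9661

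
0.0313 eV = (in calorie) 1.199e-21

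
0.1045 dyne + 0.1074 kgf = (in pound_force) 0.2368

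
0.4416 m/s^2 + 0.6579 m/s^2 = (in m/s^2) 1.099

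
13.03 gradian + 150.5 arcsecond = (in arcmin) 706.1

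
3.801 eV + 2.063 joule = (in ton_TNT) 4.931e-10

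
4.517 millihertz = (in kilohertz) 4.517e-06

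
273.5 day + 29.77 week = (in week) 68.84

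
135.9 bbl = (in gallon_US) 5708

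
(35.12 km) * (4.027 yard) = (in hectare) 12.93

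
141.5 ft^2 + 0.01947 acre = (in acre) 0.02272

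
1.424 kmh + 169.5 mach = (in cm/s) 5.772e+06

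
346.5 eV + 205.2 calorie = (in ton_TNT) 2.052e-07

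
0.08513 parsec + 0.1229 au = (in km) 2.627e+12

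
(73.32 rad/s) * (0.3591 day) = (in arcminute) 7.82e+09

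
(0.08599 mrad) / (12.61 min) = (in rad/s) 1.137e-07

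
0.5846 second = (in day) 6.766e-06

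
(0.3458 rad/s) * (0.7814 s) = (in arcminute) 928.9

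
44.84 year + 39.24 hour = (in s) 1.414e+09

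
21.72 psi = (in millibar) 1498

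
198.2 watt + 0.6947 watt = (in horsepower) 0.2667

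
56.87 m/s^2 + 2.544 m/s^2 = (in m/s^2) 59.41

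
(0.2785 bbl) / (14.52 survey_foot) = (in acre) 2.472e-06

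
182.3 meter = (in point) 5.168e+05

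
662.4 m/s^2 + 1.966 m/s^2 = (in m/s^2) 664.4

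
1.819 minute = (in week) 0.0001805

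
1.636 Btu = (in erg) 1.726e+10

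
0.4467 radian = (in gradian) 28.44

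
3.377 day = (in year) 0.009252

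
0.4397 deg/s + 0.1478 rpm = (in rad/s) 0.02315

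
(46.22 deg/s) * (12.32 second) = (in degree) 569.4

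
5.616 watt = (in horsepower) 0.007531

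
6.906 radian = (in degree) 395.7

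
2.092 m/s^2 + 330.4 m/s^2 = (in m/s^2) 332.5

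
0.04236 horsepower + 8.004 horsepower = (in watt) 6000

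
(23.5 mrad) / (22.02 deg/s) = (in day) 7.077e-07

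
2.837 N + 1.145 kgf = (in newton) 14.07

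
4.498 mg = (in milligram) 4.498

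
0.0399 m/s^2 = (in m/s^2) 0.0399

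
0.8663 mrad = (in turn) 0.0001379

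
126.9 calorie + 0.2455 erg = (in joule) 530.9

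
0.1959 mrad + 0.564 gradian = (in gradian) 0.5765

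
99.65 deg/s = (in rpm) 16.61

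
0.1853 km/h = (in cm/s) 5.147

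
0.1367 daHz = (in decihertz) 13.67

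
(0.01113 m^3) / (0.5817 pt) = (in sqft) 583.8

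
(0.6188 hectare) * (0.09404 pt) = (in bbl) 1.291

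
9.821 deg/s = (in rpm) 1.637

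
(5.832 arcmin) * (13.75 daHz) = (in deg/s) 13.36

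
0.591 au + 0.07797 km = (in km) 8.841e+07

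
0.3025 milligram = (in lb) 6.669e-07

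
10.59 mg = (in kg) 1.059e-05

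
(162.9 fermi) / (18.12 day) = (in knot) 2.023e-19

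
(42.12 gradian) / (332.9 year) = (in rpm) 6.018e-10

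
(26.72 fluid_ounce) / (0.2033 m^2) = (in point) 11.02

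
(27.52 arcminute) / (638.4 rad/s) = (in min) 2.09e-07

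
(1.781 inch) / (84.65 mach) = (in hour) 4.36e-10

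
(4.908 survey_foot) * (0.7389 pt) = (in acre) 9.636e-08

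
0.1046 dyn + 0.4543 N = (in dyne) 4.543e+04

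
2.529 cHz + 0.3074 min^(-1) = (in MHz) 3.041e-08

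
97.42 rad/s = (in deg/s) 5582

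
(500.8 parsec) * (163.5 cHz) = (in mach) 7.42e+16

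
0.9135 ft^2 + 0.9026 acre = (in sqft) 3.932e+04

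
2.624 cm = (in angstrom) 2.624e+08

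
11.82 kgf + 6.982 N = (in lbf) 27.63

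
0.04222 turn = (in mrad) 265.3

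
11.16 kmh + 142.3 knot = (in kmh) 274.7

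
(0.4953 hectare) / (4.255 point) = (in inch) 1.299e+08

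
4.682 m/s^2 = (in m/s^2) 4.682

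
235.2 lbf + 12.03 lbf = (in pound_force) 247.2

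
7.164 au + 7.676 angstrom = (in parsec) 3.473e-05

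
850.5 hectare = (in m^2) 8.505e+06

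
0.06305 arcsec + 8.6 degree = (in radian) 0.1501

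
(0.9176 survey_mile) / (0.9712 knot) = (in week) 0.004887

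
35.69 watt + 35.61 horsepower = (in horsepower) 35.66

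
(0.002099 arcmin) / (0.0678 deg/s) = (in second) 0.000516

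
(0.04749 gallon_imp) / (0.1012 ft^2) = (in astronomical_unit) 1.535e-13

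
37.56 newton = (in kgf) 3.83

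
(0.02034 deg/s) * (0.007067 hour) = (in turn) 0.001437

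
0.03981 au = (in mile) 3.701e+06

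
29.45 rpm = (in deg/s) 176.7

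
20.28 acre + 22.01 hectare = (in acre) 74.67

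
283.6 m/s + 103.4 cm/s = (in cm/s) 2.846e+04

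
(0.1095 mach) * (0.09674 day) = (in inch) 1.227e+07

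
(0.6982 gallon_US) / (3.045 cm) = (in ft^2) 0.9343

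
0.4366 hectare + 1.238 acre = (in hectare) 0.9376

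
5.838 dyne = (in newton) 5.838e-05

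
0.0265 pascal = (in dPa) 0.265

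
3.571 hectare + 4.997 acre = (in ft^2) 6.02e+05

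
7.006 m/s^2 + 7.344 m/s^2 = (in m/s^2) 14.35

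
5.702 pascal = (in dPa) 57.02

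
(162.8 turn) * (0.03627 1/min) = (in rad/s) 0.6183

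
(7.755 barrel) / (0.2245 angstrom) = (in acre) 1.357e+07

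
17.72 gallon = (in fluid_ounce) 2268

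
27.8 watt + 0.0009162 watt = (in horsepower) 0.03728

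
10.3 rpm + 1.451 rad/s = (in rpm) 24.16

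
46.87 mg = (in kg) 4.687e-05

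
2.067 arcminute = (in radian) 0.0006013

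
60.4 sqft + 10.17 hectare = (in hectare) 10.17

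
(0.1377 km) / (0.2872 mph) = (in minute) 17.88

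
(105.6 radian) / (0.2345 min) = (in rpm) 71.67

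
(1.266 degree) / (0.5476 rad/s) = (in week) 6.672e-08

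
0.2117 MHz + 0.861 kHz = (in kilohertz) 212.6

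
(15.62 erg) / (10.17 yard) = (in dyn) 0.0168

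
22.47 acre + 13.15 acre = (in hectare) 14.41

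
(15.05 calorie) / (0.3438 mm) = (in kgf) 1.868e+04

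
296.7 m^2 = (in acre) 0.07332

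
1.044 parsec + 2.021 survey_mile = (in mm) 3.221e+19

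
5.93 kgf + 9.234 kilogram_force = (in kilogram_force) 15.16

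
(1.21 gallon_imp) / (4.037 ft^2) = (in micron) 1.467e+04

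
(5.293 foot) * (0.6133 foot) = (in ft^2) 3.246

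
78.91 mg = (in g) 0.07891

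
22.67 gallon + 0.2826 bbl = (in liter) 130.7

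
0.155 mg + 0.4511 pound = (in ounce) 7.218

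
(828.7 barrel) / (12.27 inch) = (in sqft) 4550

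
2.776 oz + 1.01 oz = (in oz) 3.786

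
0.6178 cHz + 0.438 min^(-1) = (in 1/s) 0.01348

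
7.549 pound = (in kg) 3.424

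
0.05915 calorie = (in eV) 1.545e+18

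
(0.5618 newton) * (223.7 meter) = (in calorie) 30.04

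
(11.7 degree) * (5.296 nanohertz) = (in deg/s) 6.196e-08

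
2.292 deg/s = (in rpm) 0.382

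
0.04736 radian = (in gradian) 3.015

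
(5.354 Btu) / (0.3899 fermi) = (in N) 1.449e+19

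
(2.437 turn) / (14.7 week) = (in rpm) 1.645e-05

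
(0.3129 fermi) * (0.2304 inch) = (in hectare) 1.831e-22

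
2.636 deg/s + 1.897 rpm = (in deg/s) 14.02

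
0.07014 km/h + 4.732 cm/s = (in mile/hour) 0.1494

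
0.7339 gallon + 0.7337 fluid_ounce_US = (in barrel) 0.01761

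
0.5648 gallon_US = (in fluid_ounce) 72.29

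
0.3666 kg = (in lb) 0.8082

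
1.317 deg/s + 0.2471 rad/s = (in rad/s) 0.2701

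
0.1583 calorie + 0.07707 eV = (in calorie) 0.1583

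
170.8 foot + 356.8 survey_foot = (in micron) 1.608e+08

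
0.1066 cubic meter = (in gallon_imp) 23.45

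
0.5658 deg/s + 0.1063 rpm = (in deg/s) 1.204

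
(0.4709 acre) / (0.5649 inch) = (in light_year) 1.404e-11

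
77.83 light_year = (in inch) 2.899e+19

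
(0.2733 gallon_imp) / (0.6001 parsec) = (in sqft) 7.222e-19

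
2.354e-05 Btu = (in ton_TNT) 5.936e-12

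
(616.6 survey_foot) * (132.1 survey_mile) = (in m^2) 3.996e+07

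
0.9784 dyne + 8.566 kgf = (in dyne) 8.4e+06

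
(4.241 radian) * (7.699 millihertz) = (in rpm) 0.3118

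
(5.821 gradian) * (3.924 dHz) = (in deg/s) 2.056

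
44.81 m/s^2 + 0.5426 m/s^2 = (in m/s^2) 45.35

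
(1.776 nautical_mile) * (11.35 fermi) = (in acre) 9.225e-15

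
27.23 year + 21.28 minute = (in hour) 2.385e+05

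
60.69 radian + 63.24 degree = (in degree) 3541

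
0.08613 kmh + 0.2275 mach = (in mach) 0.2276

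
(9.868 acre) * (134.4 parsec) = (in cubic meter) 1.656e+23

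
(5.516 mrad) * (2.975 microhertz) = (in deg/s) 9.402e-07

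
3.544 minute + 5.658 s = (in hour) 0.06064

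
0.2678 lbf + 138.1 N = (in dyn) 1.393e+07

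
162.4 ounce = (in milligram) 4.604e+06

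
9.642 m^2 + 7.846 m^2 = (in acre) 0.004321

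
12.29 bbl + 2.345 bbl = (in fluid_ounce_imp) 8.189e+04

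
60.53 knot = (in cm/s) 3114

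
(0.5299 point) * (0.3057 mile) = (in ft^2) 0.9899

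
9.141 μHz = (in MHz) 9.141e-12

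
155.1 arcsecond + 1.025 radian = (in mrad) 1026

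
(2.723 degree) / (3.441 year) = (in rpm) 4.182e-09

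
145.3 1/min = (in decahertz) 0.2422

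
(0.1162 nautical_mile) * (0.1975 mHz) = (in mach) 0.0001248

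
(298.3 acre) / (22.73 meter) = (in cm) 5.311e+06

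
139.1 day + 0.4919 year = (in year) 0.873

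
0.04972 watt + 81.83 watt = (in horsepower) 0.1098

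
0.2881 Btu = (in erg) 3.04e+09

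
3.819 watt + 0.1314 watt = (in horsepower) 0.005298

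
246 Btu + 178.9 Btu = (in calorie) 1.071e+05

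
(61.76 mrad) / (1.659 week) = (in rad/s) 6.155e-08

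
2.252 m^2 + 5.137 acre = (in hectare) 2.079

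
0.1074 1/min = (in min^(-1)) 0.1074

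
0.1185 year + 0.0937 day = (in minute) 6.242e+04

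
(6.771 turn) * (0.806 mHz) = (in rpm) 0.3274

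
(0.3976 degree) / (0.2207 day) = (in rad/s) 3.639e-07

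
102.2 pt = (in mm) 36.05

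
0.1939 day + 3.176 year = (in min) 1.67e+06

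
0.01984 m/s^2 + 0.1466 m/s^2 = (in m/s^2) 0.1664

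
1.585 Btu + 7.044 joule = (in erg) 1.679e+10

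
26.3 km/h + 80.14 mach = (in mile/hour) 6.106e+04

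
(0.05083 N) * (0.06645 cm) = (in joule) 3.378e-05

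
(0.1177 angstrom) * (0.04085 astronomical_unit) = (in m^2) 0.07193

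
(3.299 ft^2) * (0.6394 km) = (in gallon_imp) 4.311e+04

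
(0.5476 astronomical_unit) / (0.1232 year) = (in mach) 61.92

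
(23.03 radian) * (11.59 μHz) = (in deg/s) 0.01529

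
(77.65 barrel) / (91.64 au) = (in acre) 2.225e-16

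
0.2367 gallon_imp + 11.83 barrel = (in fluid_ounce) 6.363e+04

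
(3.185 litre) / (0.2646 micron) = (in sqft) 1.296e+05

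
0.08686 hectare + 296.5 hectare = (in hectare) 296.6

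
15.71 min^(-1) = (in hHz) 0.002618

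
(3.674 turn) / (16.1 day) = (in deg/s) 0.0009508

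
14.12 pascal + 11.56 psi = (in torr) 597.9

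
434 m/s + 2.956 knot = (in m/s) 435.5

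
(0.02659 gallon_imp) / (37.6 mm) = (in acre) 7.944e-07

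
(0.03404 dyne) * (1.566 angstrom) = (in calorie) 1.274e-17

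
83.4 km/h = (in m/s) 23.17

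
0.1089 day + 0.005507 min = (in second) 9409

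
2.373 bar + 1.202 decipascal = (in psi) 34.42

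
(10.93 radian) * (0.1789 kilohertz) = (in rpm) 1.867e+04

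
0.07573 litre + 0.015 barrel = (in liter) 2.461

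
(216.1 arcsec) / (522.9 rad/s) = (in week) 3.313e-12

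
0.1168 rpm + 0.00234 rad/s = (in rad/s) 0.01457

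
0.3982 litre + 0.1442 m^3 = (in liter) 144.6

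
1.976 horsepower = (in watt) 1474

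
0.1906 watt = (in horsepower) 0.0002556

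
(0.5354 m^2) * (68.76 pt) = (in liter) 12.99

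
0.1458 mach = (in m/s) 49.64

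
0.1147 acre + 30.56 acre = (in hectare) 12.41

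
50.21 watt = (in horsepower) 0.06733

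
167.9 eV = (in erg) 2.69e-10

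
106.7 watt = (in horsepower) 0.1431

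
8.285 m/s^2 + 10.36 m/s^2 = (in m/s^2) 18.64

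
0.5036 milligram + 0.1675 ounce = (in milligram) 4749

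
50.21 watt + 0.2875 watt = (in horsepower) 0.06772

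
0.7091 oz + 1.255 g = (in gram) 21.36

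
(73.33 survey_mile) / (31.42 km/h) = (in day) 0.1565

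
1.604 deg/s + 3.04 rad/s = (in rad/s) 3.068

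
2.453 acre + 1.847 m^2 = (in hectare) 0.9929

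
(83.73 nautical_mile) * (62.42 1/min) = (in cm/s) 1.613e+07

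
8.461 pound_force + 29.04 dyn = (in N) 37.64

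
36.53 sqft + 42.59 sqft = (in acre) 0.001816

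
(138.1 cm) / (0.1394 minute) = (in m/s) 0.1651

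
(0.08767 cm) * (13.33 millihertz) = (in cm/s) 0.001169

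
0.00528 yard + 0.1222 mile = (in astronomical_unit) 1.315e-09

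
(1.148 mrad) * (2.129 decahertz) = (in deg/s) 1.4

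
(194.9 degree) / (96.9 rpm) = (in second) 0.3352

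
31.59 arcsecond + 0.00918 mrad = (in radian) 0.0001623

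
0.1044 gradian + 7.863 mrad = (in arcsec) 1960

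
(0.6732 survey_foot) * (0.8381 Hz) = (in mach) 0.0005051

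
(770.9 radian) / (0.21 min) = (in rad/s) 61.18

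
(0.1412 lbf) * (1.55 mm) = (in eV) 6.076e+15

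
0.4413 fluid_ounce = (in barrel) 8.209e-05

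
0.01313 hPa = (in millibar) 0.01313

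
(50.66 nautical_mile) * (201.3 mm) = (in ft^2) 2.033e+05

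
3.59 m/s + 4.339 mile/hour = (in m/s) 5.53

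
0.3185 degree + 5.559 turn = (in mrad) 3.493e+04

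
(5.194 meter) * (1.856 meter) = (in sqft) 103.8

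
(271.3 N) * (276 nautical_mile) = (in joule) 1.387e+08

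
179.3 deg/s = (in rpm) 29.88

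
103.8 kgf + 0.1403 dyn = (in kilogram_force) 103.8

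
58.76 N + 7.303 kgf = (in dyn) 1.304e+07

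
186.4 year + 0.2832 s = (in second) 5.878e+09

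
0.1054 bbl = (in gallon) 4.427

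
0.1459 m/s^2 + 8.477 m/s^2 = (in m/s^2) 8.623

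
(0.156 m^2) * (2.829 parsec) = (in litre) 1.362e+19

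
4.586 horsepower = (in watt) 3420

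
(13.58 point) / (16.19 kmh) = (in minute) 1.775e-05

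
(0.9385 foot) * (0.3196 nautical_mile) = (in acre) 0.04184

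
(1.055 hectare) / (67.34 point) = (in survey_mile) 275.9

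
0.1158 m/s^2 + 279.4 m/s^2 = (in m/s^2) 279.5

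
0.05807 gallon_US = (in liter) 0.2198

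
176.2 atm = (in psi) 2589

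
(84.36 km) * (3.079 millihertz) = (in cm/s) 2.597e+04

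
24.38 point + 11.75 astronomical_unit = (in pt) 4.983e+15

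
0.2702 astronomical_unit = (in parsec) 1.31e-06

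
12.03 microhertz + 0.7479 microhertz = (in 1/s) 1.278e-05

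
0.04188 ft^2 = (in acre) 9.614e-07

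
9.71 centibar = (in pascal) 9710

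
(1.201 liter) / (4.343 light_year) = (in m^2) 2.923e-20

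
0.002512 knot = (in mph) 0.002891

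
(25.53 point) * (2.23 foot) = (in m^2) 0.006122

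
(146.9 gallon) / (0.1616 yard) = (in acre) 0.0009299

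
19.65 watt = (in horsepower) 0.02635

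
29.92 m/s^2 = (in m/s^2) 29.92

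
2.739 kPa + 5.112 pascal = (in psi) 0.398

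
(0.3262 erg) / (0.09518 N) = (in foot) 1.124e-06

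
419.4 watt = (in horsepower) 0.5624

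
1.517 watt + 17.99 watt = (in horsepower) 0.02616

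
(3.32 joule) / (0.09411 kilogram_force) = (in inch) 141.6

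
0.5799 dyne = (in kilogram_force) 5.913e-07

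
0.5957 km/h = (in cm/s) 16.55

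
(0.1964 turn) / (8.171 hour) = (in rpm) 0.0004006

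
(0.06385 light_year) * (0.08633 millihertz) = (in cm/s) 5.215e+12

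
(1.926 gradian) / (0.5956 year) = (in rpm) 1.538e-08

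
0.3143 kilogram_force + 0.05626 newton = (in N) 3.138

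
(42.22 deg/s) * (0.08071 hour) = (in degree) 1.227e+04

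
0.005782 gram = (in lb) 1.275e-05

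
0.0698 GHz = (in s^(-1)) 6.98e+07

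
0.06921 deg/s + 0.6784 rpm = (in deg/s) 4.14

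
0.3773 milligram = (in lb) 8.318e-07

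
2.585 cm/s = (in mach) 7.592e-05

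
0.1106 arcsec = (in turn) 8.534e-08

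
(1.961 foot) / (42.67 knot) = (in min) 0.0004538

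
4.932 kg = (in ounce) 174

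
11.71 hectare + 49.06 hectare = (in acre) 150.2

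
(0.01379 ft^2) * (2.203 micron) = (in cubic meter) 2.822e-09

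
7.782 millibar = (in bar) 0.007782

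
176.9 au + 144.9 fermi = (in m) 2.646e+13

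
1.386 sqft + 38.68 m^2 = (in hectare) 0.003881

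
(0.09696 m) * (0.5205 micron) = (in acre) 1.247e-11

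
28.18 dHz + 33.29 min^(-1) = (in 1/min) 202.4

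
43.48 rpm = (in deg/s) 260.9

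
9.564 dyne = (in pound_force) 2.15e-05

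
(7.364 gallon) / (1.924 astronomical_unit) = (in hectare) 9.685e-18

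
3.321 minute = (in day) 0.002306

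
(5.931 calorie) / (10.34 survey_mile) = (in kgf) 0.0001521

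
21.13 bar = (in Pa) 2.113e+06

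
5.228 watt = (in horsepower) 0.007011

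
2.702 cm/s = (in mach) 7.935e-05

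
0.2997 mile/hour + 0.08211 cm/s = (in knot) 0.262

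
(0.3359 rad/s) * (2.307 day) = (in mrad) 6.695e+07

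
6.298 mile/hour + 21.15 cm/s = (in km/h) 10.9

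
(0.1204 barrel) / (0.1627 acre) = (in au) 1.943e-16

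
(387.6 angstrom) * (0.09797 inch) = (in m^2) 9.645e-11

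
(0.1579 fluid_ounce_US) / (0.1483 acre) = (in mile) 4.835e-12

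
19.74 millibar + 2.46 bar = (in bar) 2.48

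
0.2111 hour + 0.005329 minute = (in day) 0.0088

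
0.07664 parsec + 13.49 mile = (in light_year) 0.25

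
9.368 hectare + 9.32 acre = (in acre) 32.47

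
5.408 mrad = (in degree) 0.3099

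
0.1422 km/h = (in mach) 0.000116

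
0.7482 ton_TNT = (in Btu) 2.967e+06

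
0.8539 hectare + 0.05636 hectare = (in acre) 2.249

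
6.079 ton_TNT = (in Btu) 2.411e+07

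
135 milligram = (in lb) 0.0002976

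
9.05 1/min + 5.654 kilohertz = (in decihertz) 5.654e+04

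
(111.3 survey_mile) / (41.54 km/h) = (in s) 1.552e+04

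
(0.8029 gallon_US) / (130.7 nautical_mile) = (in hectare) 1.256e-12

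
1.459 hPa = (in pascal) 145.9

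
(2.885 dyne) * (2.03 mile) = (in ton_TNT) 2.253e-11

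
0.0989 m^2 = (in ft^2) 1.065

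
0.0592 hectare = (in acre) 0.1463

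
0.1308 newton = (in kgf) 0.01334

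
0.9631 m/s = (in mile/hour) 2.154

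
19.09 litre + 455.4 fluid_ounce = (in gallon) 8.601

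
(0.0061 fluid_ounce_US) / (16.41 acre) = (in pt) 7.7e-09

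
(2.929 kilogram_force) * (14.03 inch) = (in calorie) 2.446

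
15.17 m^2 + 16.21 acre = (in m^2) 6.561e+04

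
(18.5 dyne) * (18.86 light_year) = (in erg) 3.301e+20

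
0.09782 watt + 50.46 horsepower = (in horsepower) 50.46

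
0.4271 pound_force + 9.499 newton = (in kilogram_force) 1.162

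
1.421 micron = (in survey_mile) 8.83e-10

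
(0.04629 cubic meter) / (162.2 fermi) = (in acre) 7.052e+07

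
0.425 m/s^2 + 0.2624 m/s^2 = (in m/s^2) 0.6874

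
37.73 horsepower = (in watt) 2.814e+04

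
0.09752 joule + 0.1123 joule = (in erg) 2.098e+06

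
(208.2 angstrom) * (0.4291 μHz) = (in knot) 1.737e-14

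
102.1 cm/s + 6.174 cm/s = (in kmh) 3.898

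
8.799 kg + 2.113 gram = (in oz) 310.5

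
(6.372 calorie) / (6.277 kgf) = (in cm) 43.31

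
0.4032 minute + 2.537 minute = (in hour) 0.049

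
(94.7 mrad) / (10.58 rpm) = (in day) 9.893e-07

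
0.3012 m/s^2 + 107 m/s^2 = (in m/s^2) 107.3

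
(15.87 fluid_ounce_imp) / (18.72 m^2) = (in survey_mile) 1.497e-08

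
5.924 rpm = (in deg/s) 35.54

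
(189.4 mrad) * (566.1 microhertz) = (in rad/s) 0.0001072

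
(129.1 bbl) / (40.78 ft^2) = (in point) 1.536e+04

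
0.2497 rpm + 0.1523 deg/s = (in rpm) 0.2751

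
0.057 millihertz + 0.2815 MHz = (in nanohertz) 2.815e+14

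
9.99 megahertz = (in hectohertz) 9.99e+04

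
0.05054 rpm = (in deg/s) 0.3032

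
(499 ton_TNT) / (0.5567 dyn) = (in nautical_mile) 2.025e+14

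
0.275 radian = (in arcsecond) 5.672e+04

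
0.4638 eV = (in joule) 7.431e-20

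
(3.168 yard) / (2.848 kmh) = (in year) 1.161e-07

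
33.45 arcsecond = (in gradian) 0.01032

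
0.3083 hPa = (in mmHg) 0.2312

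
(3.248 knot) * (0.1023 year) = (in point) 1.528e+10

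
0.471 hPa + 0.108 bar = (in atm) 0.1071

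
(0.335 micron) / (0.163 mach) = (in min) 1.006e-10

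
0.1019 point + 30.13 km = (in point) 8.541e+07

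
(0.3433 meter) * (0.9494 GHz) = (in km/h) 1.173e+09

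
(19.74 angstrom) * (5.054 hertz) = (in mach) 2.93e-11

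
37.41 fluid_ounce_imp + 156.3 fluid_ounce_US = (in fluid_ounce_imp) 200.1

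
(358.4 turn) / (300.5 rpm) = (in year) 2.269e-06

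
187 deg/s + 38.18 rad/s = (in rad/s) 41.44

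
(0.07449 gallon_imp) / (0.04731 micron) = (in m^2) 7158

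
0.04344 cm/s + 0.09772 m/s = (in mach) 0.0002883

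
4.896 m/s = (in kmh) 17.63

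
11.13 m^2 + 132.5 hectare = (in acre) 327.4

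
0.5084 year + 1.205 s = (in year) 0.5084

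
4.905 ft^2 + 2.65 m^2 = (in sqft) 33.43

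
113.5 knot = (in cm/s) 5839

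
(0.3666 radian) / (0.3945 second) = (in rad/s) 0.9293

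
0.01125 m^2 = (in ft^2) 0.1211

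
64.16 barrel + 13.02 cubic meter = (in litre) 2.322e+04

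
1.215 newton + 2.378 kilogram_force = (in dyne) 2.454e+06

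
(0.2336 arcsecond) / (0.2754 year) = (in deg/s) 7.471e-12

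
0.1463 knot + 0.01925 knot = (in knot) 0.1656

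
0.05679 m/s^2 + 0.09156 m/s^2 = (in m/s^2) 0.1484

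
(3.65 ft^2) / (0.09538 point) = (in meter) 1.008e+04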